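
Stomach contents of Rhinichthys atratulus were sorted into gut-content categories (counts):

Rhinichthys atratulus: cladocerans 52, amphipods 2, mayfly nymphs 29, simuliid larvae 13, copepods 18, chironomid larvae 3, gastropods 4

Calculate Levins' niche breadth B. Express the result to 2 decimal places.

3.60

Proportions for Rhinichthys atratulus (n=121): 52/121=0.4298, 2/121=0.0165, 29/121=0.2397, 13/121=0.1074, 18/121=0.1488, 3/121=0.0248, 4/121=0.0331
Σpᵢ² = 0.4298² + 0.0165² + 0.2397² + 0.1074² + 0.1488² + 0.0248² + 0.0331² = 0.184728 + 0.000272 + 0.057456 + 0.011535 + 0.022141 + 0.000615 + 0.001096 = 0.277843
B = 1 / 0.277843 = 3.5992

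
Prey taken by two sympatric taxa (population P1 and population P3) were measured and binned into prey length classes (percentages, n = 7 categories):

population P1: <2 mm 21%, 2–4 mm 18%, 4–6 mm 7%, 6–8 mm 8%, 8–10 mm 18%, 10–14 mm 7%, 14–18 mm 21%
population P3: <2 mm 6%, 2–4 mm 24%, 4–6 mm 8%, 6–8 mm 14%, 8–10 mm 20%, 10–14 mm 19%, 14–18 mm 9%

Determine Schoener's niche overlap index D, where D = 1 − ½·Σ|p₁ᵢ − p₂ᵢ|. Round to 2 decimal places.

Convert percentages to proportions (divide by 100).
Σ|p₁ᵢ − p₂ᵢ| = 0.15 + 0.06 + 0.01 + 0.06 + 0.02 + 0.12 + 0.12 = 0.54
D = 1 − ½ × 0.54 = 1 − 0.270 = 0.7300

0.73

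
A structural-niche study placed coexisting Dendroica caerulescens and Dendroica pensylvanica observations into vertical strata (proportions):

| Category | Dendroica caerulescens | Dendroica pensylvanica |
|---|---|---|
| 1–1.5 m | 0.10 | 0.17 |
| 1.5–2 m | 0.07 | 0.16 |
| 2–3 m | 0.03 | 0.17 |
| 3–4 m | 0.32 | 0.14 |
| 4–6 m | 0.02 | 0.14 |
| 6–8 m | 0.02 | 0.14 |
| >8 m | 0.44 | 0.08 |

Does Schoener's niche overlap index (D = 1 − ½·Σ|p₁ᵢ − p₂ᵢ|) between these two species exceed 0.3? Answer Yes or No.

Yes

Σ|p₁ᵢ − p₂ᵢ| = 0.07 + 0.09 + 0.14 + 0.18 + 0.12 + 0.12 + 0.36 = 1.08
D = 1 − ½ × 1.08 = 1 − 0.540 = 0.4600
D = 0.4600 > 0.3 → Yes.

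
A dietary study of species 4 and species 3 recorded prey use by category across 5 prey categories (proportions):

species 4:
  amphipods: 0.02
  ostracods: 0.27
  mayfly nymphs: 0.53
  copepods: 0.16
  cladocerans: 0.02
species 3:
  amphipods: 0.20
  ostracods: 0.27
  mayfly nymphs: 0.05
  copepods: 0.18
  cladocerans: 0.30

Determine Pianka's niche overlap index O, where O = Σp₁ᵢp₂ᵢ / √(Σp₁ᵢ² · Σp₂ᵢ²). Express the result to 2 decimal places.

Σ p₁ᵢp₂ᵢ = 0.0040 + 0.0729 + 0.0265 + 0.0288 + 0.0060 = 0.1382
Σp_1ᵢ² = 0.02² + 0.27² + 0.53² + 0.16² + 0.02² = 0.0004 + 0.0729 + 0.2809 + 0.0256 + 0.0004 = 0.3802
Σp_2ᵢ² = 0.20² + 0.27² + 0.05² + 0.18² + 0.30² = 0.0400 + 0.0729 + 0.0025 + 0.0324 + 0.0900 = 0.2378
O = 0.1382 / √(0.3802 × 0.2378) = 0.1382 / 0.30069 = 0.4596

0.46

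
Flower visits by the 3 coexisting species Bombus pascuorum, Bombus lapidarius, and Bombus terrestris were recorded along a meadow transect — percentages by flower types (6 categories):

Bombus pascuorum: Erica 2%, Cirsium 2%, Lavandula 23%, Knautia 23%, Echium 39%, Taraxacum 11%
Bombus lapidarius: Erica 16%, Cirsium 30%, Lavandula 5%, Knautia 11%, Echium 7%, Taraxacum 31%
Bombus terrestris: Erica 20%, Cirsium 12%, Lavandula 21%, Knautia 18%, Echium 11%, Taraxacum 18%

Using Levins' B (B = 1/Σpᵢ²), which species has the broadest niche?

Bombus terrestris

Convert percentages to proportions (divide by 100).
Σp_pascᵢ² = 0.02² + 0.02² + 0.23² + 0.23² + 0.39² + 0.11² = 0.0004 + 0.0004 + 0.0529 + 0.0529 + 0.1521 + 0.0121 = 0.2708
B_pasc = 1 / 0.2708 = 3.6928
Σp_lapiᵢ² = 0.16² + 0.30² + 0.05² + 0.11² + 0.07² + 0.31² = 0.0256 + 0.0900 + 0.0025 + 0.0121 + 0.0049 + 0.0961 = 0.2312
B_lapi = 1 / 0.2312 = 4.3253
Σp_terrᵢ² = 0.20² + 0.12² + 0.21² + 0.18² + 0.11² + 0.18² = 0.0400 + 0.0144 + 0.0441 + 0.0324 + 0.0121 + 0.0324 = 0.1754
B_terr = 1 / 0.1754 = 5.7013
Highest B → broadest niche (most generalist): Bombus terrestris (B = 5.70).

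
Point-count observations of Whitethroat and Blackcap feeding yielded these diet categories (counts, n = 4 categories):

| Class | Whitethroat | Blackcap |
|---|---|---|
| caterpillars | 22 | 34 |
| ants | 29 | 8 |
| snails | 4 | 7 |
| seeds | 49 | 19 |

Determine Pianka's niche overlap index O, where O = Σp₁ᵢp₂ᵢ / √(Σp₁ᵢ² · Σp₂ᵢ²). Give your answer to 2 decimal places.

Proportions for Whitethroat (n=104): 22/104=0.2115, 29/104=0.2788, 4/104=0.0385, 49/104=0.4712
Proportions for Blackcap (n=68): 34/68=0.5000, 8/68=0.1176, 7/68=0.1029, 19/68=0.2794
Σ p₁ᵢp₂ᵢ = 0.105750 + 0.032787 + 0.003962 + 0.131653 = 0.274152
Σp_1ᵢ² = 0.2115² + 0.2788² + 0.0385² + 0.4712² = 0.044732 + 0.077729 + 0.001482 + 0.222029 = 0.345972
Σp_2ᵢ² = 0.5000² + 0.1176² + 0.1029² + 0.2794² = 0.250000 + 0.013830 + 0.010588 + 0.078064 = 0.352482
O = 0.274152 / √(0.345972 × 0.352482) = 0.274152 / 0.3492118 = 0.7851

0.79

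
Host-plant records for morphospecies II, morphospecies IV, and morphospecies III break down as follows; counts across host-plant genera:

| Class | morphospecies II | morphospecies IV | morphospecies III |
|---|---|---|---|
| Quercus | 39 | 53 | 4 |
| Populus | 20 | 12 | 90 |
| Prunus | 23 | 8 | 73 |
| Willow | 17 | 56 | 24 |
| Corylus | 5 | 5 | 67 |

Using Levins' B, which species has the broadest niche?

morphospecies II

Proportions for morphospecies II (n=104): 39/104=0.3750, 20/104=0.1923, 23/104=0.2212, 17/104=0.1635, 5/104=0.0481
Proportions for morphospecies IV (n=134): 53/134=0.3955, 12/134=0.0896, 8/134=0.0597, 56/134=0.4179, 5/134=0.0373
Proportions for morphospecies III (n=258): 4/258=0.0155, 90/258=0.3488, 73/258=0.2829, 24/258=0.0930, 67/258=0.2597
Σp_IIᵢ² = 0.3750² + 0.1923² + 0.2212² + 0.1635² + 0.0481² = 0.140625 + 0.036979 + 0.048929 + 0.026732 + 0.002314 = 0.255579
B_II = 1 / 0.255579 = 3.9127
Σp_IVᵢ² = 0.3955² + 0.0896² + 0.0597² + 0.4179² + 0.0373² = 0.156420 + 0.008028 + 0.003564 + 0.174640 + 0.001391 = 0.344043
B_IV = 1 / 0.344043 = 2.9066
Σp_IIIᵢ² = 0.0155² + 0.3488² + 0.2829² + 0.0930² + 0.2597² = 0.000240 + 0.121661 + 0.080032 + 0.008649 + 0.067444 = 0.278026
B_III = 1 / 0.278026 = 3.5968
Highest B → broadest niche (most generalist): morphospecies II (B = 3.91).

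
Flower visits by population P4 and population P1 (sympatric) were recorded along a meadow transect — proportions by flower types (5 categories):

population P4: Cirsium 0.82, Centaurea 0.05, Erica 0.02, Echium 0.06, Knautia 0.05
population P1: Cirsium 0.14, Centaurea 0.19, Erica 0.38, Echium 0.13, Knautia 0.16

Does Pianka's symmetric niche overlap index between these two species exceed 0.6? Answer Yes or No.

Σ p₁ᵢp₂ᵢ = 0.1148 + 0.0095 + 0.0076 + 0.0078 + 0.0080 = 0.1477
Σp_1ᵢ² = 0.82² + 0.05² + 0.02² + 0.06² + 0.05² = 0.6724 + 0.0025 + 0.0004 + 0.0036 + 0.0025 = 0.6814
Σp_2ᵢ² = 0.14² + 0.19² + 0.38² + 0.13² + 0.16² = 0.0196 + 0.0361 + 0.1444 + 0.0169 + 0.0256 = 0.2426
O = 0.1477 / √(0.6814 × 0.2426) = 0.1477 / 0.40658 = 0.3633
O = 0.3633 < 0.6 → No.

No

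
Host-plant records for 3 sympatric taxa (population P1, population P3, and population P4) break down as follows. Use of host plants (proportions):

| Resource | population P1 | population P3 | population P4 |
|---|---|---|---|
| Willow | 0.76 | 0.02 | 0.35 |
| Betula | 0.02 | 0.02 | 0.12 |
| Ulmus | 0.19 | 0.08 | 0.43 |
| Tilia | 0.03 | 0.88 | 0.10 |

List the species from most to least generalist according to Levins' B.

Σp_P1ᵢ² = 0.76² + 0.02² + 0.19² + 0.03² = 0.5776 + 0.0004 + 0.0361 + 0.0009 = 0.6150
B_P1 = 1 / 0.6150 = 1.6260
Σp_P3ᵢ² = 0.02² + 0.02² + 0.08² + 0.88² = 0.0004 + 0.0004 + 0.0064 + 0.7744 = 0.7816
B_P3 = 1 / 0.7816 = 1.2794
Σp_P4ᵢ² = 0.35² + 0.12² + 0.43² + 0.10² = 0.1225 + 0.0144 + 0.1849 + 0.0100 = 0.3318
B_P4 = 1 / 0.3318 = 3.0139
Ranking by B (broadest → narrowest): population P4 (3.01) > population P1 (1.63) > population P3 (1.28)

population P4 > population P1 > population P3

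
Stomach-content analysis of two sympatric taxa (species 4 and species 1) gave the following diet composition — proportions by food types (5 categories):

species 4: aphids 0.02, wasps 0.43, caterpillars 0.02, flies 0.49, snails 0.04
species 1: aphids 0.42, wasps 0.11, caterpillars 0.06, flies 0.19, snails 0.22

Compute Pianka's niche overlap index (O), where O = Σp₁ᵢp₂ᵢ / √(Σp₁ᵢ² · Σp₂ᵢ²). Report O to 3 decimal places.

Σ p₁ᵢp₂ᵢ = 0.0084 + 0.0473 + 0.0012 + 0.0931 + 0.0088 = 0.1588
Σp_1ᵢ² = 0.02² + 0.43² + 0.02² + 0.49² + 0.04² = 0.0004 + 0.1849 + 0.0004 + 0.2401 + 0.0016 = 0.4274
Σp_2ᵢ² = 0.42² + 0.11² + 0.06² + 0.19² + 0.22² = 0.1764 + 0.0121 + 0.0036 + 0.0361 + 0.0484 = 0.2766
O = 0.1588 / √(0.4274 × 0.2766) = 0.1588 / 0.343830 = 0.46186

0.462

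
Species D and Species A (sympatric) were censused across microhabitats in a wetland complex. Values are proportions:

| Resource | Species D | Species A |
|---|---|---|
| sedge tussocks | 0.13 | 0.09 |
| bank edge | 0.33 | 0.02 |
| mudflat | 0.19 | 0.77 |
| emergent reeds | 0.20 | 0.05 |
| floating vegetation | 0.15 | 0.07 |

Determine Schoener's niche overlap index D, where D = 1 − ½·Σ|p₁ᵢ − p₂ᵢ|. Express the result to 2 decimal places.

0.42

Σ|p₁ᵢ − p₂ᵢ| = 0.04 + 0.31 + 0.58 + 0.15 + 0.08 = 1.16
D = 1 − ½ × 1.16 = 1 − 0.580 = 0.4200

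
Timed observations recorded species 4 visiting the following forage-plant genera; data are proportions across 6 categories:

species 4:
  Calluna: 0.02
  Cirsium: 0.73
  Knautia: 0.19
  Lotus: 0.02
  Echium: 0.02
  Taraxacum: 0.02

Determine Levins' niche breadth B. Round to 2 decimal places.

1.75

Σpᵢ² = 0.02² + 0.73² + 0.19² + 0.02² + 0.02² + 0.02² = 0.0004 + 0.5329 + 0.0361 + 0.0004 + 0.0004 + 0.0004 = 0.5706
B = 1 / 0.5706 = 1.7525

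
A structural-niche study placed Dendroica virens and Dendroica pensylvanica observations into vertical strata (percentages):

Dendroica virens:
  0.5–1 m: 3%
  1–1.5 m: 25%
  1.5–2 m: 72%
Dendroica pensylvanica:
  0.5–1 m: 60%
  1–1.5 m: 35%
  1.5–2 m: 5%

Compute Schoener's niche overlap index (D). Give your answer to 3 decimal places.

0.330

Convert percentages to proportions (divide by 100).
Σ|p₁ᵢ − p₂ᵢ| = 0.57 + 0.10 + 0.67 = 1.34
D = 1 − ½ × 1.34 = 1 − 0.670 = 0.33000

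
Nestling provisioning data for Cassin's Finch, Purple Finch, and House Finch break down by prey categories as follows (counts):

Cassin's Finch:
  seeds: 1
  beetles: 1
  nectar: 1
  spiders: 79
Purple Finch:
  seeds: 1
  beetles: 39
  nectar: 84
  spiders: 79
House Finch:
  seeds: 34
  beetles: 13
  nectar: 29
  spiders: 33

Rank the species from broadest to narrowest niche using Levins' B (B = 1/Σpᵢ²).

House Finch > Purple Finch > Cassin's Finch

Proportions for Cassin's Finch (n=82): 1/82=0.0122, 1/82=0.0122, 1/82=0.0122, 79/82=0.9634
Proportions for Purple Finch (n=203): 1/203=0.0049, 39/203=0.1921, 84/203=0.4138, 79/203=0.3892
Proportions for House Finch (n=109): 34/109=0.3119, 13/109=0.1193, 29/109=0.2661, 33/109=0.3028
Σp_Cassᵢ² = 0.0122² + 0.0122² + 0.0122² + 0.9634² = 0.000149 + 0.000149 + 0.000149 + 0.928140 = 0.928587
B_Cass = 1 / 0.928587 = 1.0769
Σp_Purpᵢ² = 0.0049² + 0.1921² + 0.4138² + 0.3892² = 0.000024 + 0.036902 + 0.171230 + 0.151477 = 0.359633
B_Purp = 1 / 0.359633 = 2.7806
Σp_Housᵢ² = 0.3119² + 0.1193² + 0.2661² + 0.3028² = 0.097282 + 0.014232 + 0.070809 + 0.091688 = 0.274011
B_Hous = 1 / 0.274011 = 3.6495
Ranking by B (broadest → narrowest): House Finch (3.65) > Purple Finch (2.78) > Cassin's Finch (1.08)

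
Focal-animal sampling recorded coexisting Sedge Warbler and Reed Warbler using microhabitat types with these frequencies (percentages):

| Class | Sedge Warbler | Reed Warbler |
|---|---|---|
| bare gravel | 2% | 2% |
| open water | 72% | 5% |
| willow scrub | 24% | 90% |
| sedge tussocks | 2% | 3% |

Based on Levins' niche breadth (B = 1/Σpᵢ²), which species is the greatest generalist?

Convert percentages to proportions (divide by 100).
Σp_Sedgᵢ² = 0.02² + 0.72² + 0.24² + 0.02² = 0.0004 + 0.5184 + 0.0576 + 0.0004 = 0.5768
B_Sedg = 1 / 0.5768 = 1.7337
Σp_Reedᵢ² = 0.02² + 0.05² + 0.90² + 0.03² = 0.0004 + 0.0025 + 0.8100 + 0.0009 = 0.8138
B_Reed = 1 / 0.8138 = 1.2288
Highest B → broadest niche (most generalist): Sedge Warbler (B = 1.73).

Sedge Warbler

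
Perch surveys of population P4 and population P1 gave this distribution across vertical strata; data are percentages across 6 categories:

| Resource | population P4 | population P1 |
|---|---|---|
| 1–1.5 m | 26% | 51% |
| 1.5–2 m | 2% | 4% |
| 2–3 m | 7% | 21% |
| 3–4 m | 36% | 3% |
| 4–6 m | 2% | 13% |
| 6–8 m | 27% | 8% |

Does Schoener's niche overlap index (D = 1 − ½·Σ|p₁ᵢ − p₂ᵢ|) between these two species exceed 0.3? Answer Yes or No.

Yes

Convert percentages to proportions (divide by 100).
Σ|p₁ᵢ − p₂ᵢ| = 0.25 + 0.02 + 0.14 + 0.33 + 0.11 + 0.19 = 1.04
D = 1 − ½ × 1.04 = 1 − 0.520 = 0.4800
D = 0.4800 > 0.3 → Yes.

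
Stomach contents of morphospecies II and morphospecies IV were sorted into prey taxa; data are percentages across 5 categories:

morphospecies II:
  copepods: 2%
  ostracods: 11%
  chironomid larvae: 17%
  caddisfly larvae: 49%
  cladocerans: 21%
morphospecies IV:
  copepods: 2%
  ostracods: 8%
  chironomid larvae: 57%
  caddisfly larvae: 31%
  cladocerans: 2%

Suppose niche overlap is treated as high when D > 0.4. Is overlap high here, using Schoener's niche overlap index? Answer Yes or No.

Convert percentages to proportions (divide by 100).
Σ|p₁ᵢ − p₂ᵢ| = 0.00 + 0.03 + 0.40 + 0.18 + 0.19 = 0.80
D = 1 − ½ × 0.80 = 1 − 0.400 = 0.6000
D = 0.6000 > 0.4 → Yes.

Yes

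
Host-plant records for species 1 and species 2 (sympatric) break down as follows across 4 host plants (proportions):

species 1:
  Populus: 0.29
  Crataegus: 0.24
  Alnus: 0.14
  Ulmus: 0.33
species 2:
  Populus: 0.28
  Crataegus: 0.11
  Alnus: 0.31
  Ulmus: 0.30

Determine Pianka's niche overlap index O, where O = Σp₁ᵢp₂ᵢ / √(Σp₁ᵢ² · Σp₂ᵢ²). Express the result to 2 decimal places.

Σ p₁ᵢp₂ᵢ = 0.0812 + 0.0264 + 0.0434 + 0.0990 = 0.2500
Σp_1ᵢ² = 0.29² + 0.24² + 0.14² + 0.33² = 0.0841 + 0.0576 + 0.0196 + 0.1089 = 0.2702
Σp_2ᵢ² = 0.28² + 0.11² + 0.31² + 0.30² = 0.0784 + 0.0121 + 0.0961 + 0.0900 = 0.2766
O = 0.2500 / √(0.2702 × 0.2766) = 0.2500 / 0.27338 = 0.9145

0.91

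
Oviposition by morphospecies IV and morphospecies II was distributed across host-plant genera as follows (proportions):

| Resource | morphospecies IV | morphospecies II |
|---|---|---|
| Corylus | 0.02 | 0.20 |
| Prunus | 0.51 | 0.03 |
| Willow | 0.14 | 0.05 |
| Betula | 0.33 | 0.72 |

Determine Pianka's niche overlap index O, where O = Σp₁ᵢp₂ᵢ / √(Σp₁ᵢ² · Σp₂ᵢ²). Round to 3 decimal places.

Σ p₁ᵢp₂ᵢ = 0.0040 + 0.0153 + 0.0070 + 0.2376 = 0.2639
Σp_1ᵢ² = 0.02² + 0.51² + 0.14² + 0.33² = 0.0004 + 0.2601 + 0.0196 + 0.1089 = 0.3890
Σp_2ᵢ² = 0.20² + 0.03² + 0.05² + 0.72² = 0.0400 + 0.0009 + 0.0025 + 0.5184 = 0.5618
O = 0.2639 / √(0.3890 × 0.5618) = 0.2639 / 0.467483 = 0.56451

0.565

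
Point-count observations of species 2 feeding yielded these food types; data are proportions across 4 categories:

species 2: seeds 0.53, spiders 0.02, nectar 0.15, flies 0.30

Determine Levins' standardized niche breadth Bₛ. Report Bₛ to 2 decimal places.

Σpᵢ² = 0.53² + 0.02² + 0.15² + 0.30² = 0.2809 + 0.0004 + 0.0225 + 0.0900 = 0.3938
B = 1 / 0.3938 = 2.5394
Bₛ = (B − 1)/(n − 1) = (2.5394 − 1)/(4 − 1) = 1.5394/3 = 0.5131

0.51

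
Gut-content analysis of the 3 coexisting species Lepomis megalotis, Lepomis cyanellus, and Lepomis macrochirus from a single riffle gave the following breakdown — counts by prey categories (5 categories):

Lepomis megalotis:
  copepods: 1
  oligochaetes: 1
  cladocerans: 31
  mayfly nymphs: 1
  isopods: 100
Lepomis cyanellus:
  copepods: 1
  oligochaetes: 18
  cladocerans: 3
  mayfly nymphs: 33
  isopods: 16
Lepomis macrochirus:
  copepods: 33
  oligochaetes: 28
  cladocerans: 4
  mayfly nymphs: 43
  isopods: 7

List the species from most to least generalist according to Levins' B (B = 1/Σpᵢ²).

Lepomis macrochirus > Lepomis cyanellus > Lepomis megalotis

Proportions for Lepomis megalotis (n=134): 1/134=0.0075, 1/134=0.0075, 31/134=0.2313, 1/134=0.0075, 100/134=0.7463
Proportions for Lepomis cyanellus (n=71): 1/71=0.0141, 18/71=0.2535, 3/71=0.0423, 33/71=0.4648, 16/71=0.2254
Proportions for Lepomis macrochirus (n=115): 33/115=0.2870, 28/115=0.2435, 4/115=0.0348, 43/115=0.3739, 7/115=0.0609
Σp_megaᵢ² = 0.0075² + 0.0075² + 0.2313² + 0.0075² + 0.7463² = 0.000056 + 0.000056 + 0.053500 + 0.000056 + 0.556964 = 0.610632
B_mega = 1 / 0.610632 = 1.6376
Σp_cyanᵢ² = 0.0141² + 0.2535² + 0.0423² + 0.4648² + 0.2254² = 0.000199 + 0.064262 + 0.001789 + 0.216039 + 0.050805 = 0.333094
B_cyan = 1 / 0.333094 = 3.0022
Σp_macrᵢ² = 0.2870² + 0.2435² + 0.0348² + 0.3739² + 0.0609² = 0.082369 + 0.059292 + 0.001211 + 0.139801 + 0.003709 = 0.286382
B_macr = 1 / 0.286382 = 3.4918
Ranking by B (broadest → narrowest): Lepomis macrochirus (3.49) > Lepomis cyanellus (3.00) > Lepomis megalotis (1.64)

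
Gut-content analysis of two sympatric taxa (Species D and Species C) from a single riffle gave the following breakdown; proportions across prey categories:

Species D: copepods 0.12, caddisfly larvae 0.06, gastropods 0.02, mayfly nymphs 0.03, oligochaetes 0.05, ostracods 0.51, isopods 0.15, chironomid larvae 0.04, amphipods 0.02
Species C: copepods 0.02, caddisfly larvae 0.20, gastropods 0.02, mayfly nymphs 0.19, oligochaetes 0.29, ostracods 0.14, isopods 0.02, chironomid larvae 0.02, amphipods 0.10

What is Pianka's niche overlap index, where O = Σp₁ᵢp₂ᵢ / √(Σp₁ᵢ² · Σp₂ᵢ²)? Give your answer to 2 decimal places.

0.46

Σ p₁ᵢp₂ᵢ = 0.0024 + 0.0120 + 0.0004 + 0.0057 + 0.0145 + 0.0714 + 0.0030 + 0.0008 + 0.0020 = 0.1122
Σp_1ᵢ² = 0.12² + 0.06² + 0.02² + 0.03² + 0.05² + 0.51² + 0.15² + 0.04² + 0.02² = 0.0144 + 0.0036 + 0.0004 + 0.0009 + 0.0025 + 0.2601 + 0.0225 + 0.0016 + 0.0004 = 0.3064
Σp_2ᵢ² = 0.02² + 0.20² + 0.02² + 0.19² + 0.29² + 0.14² + 0.02² + 0.02² + 0.10² = 0.0004 + 0.0400 + 0.0004 + 0.0361 + 0.0841 + 0.0196 + 0.0004 + 0.0004 + 0.0100 = 0.1914
O = 0.1122 / √(0.3064 × 0.1914) = 0.1122 / 0.24217 = 0.4633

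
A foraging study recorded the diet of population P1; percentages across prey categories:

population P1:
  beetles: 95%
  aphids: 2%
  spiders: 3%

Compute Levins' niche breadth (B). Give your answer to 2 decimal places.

Convert percentages to proportions (divide by 100).
Σpᵢ² = 0.95² + 0.02² + 0.03² = 0.9025 + 0.0004 + 0.0009 = 0.9038
B = 1 / 0.9038 = 1.1064

1.11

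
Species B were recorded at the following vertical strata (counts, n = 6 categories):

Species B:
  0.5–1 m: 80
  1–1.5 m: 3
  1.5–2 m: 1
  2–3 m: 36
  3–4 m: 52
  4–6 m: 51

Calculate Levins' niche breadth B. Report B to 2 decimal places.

3.82

Proportions for Species B (n=223): 80/223=0.3587, 3/223=0.0135, 1/223=0.0045, 36/223=0.1614, 52/223=0.2332, 51/223=0.2287
Σpᵢ² = 0.3587² + 0.0135² + 0.0045² + 0.1614² + 0.2332² + 0.2287² = 0.128666 + 0.000182 + 0.000020 + 0.026050 + 0.054382 + 0.052304 = 0.261604
B = 1 / 0.261604 = 3.8226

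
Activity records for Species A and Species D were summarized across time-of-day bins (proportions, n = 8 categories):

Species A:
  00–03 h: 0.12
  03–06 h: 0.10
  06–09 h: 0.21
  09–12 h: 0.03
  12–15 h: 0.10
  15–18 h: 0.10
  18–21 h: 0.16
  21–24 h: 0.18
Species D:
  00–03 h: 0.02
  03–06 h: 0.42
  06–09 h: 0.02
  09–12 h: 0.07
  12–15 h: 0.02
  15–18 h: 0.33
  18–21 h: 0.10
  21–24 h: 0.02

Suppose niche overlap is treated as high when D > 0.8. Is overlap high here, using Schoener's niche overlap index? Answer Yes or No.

No

Σ|p₁ᵢ − p₂ᵢ| = 0.10 + 0.32 + 0.19 + 0.04 + 0.08 + 0.23 + 0.06 + 0.16 = 1.18
D = 1 − ½ × 1.18 = 1 − 0.590 = 0.4100
D = 0.4100 < 0.8 → No.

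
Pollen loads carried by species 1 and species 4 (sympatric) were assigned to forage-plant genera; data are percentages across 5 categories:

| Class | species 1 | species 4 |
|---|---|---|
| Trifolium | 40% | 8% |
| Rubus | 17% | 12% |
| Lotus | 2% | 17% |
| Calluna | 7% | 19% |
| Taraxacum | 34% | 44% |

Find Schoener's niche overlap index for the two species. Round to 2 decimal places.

Convert percentages to proportions (divide by 100).
Σ|p₁ᵢ − p₂ᵢ| = 0.32 + 0.05 + 0.15 + 0.12 + 0.10 = 0.74
D = 1 − ½ × 0.74 = 1 − 0.370 = 0.6300

0.63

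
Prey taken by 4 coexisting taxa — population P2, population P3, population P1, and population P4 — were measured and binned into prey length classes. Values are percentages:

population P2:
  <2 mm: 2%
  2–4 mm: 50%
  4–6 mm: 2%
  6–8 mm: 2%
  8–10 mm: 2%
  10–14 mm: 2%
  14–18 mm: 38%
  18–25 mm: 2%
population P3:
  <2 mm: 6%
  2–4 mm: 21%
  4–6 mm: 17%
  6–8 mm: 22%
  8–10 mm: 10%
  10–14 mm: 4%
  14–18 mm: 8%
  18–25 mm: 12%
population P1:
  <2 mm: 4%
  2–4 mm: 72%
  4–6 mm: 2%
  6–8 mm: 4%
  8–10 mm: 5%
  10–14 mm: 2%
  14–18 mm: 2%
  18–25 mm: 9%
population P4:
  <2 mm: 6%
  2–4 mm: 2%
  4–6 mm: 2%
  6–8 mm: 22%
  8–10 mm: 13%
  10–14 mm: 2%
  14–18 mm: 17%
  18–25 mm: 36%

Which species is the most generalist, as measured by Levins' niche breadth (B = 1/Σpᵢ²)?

population P3

Convert percentages to proportions (divide by 100).
Σp_P2ᵢ² = 0.02² + 0.50² + 0.02² + 0.02² + 0.02² + 0.02² + 0.38² + 0.02² = 0.0004 + 0.2500 + 0.0004 + 0.0004 + 0.0004 + 0.0004 + 0.1444 + 0.0004 = 0.3968
B_P2 = 1 / 0.3968 = 2.5202
Σp_P3ᵢ² = 0.06² + 0.21² + 0.17² + 0.22² + 0.10² + 0.04² + 0.08² + 0.12² = 0.0036 + 0.0441 + 0.0289 + 0.0484 + 0.0100 + 0.0016 + 0.0064 + 0.0144 = 0.1574
B_P3 = 1 / 0.1574 = 6.3532
Σp_P1ᵢ² = 0.04² + 0.72² + 0.02² + 0.04² + 0.05² + 0.02² + 0.02² + 0.09² = 0.0016 + 0.5184 + 0.0004 + 0.0016 + 0.0025 + 0.0004 + 0.0004 + 0.0081 = 0.5334
B_P1 = 1 / 0.5334 = 1.8748
Σp_P4ᵢ² = 0.06² + 0.02² + 0.02² + 0.22² + 0.13² + 0.02² + 0.17² + 0.36² = 0.0036 + 0.0004 + 0.0004 + 0.0484 + 0.0169 + 0.0004 + 0.0289 + 0.1296 = 0.2286
B_P4 = 1 / 0.2286 = 4.3745
Highest B → broadest niche (most generalist): population P3 (B = 6.35).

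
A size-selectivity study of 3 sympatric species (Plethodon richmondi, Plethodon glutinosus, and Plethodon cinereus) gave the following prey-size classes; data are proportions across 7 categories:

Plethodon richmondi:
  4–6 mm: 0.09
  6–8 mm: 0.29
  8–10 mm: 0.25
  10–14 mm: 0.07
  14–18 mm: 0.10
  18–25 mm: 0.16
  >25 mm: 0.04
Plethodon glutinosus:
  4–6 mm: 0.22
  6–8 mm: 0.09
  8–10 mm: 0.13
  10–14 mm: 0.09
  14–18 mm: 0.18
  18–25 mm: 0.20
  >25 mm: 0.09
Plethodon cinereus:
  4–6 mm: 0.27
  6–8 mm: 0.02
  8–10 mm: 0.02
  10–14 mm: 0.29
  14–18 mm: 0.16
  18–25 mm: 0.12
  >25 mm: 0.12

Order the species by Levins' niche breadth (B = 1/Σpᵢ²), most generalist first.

Σp_richᵢ² = 0.09² + 0.29² + 0.25² + 0.07² + 0.10² + 0.16² + 0.04² = 0.0081 + 0.0841 + 0.0625 + 0.0049 + 0.0100 + 0.0256 + 0.0016 = 0.1968
B_rich = 1 / 0.1968 = 5.0813
Σp_glutᵢ² = 0.22² + 0.09² + 0.13² + 0.09² + 0.18² + 0.20² + 0.09² = 0.0484 + 0.0081 + 0.0169 + 0.0081 + 0.0324 + 0.0400 + 0.0081 = 0.1620
B_glut = 1 / 0.1620 = 6.1728
Σp_cineᵢ² = 0.27² + 0.02² + 0.02² + 0.29² + 0.16² + 0.12² + 0.12² = 0.0729 + 0.0004 + 0.0004 + 0.0841 + 0.0256 + 0.0144 + 0.0144 = 0.2122
B_cine = 1 / 0.2122 = 4.7125
Ranking by B (broadest → narrowest): Plethodon glutinosus (6.17) > Plethodon richmondi (5.08) > Plethodon cinereus (4.71)

Plethodon glutinosus > Plethodon richmondi > Plethodon cinereus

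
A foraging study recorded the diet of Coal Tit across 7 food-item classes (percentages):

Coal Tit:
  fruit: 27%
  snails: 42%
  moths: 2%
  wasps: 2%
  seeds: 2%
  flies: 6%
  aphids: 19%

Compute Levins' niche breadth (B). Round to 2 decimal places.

3.45

Convert percentages to proportions (divide by 100).
Σpᵢ² = 0.27² + 0.42² + 0.02² + 0.02² + 0.02² + 0.06² + 0.19² = 0.0729 + 0.1764 + 0.0004 + 0.0004 + 0.0004 + 0.0036 + 0.0361 = 0.2902
B = 1 / 0.2902 = 3.4459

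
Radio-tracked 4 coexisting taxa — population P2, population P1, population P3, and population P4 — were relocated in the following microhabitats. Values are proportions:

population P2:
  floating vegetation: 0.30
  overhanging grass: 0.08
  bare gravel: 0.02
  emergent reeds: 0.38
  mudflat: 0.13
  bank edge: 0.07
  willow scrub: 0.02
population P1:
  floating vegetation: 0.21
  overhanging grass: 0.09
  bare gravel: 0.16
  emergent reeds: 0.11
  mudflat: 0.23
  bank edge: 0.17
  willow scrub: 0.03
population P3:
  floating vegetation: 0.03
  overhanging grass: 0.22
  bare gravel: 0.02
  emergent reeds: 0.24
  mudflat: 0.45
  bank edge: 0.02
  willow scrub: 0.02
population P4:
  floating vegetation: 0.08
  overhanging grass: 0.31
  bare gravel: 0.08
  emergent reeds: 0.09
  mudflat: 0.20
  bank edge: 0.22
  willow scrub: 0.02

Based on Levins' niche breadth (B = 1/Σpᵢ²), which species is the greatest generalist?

Σp_P2ᵢ² = 0.30² + 0.08² + 0.02² + 0.38² + 0.13² + 0.07² + 0.02² = 0.0900 + 0.0064 + 0.0004 + 0.1444 + 0.0169 + 0.0049 + 0.0004 = 0.2634
B_P2 = 1 / 0.2634 = 3.7965
Σp_P1ᵢ² = 0.21² + 0.09² + 0.16² + 0.11² + 0.23² + 0.17² + 0.03² = 0.0441 + 0.0081 + 0.0256 + 0.0121 + 0.0529 + 0.0289 + 0.0009 = 0.1726
B_P1 = 1 / 0.1726 = 5.7937
Σp_P3ᵢ² = 0.03² + 0.22² + 0.02² + 0.24² + 0.45² + 0.02² + 0.02² = 0.0009 + 0.0484 + 0.0004 + 0.0576 + 0.2025 + 0.0004 + 0.0004 = 0.3106
B_P3 = 1 / 0.3106 = 3.2196
Σp_P4ᵢ² = 0.08² + 0.31² + 0.08² + 0.09² + 0.20² + 0.22² + 0.02² = 0.0064 + 0.0961 + 0.0064 + 0.0081 + 0.0400 + 0.0484 + 0.0004 = 0.2058
B_P4 = 1 / 0.2058 = 4.8591
Highest B → broadest niche (most generalist): population P1 (B = 5.79).

population P1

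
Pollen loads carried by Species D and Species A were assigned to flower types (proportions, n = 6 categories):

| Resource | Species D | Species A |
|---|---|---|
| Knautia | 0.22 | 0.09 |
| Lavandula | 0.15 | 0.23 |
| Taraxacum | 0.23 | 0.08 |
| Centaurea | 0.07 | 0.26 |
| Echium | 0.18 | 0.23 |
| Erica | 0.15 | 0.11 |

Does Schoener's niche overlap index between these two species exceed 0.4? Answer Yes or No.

Σ|p₁ᵢ − p₂ᵢ| = 0.13 + 0.08 + 0.15 + 0.19 + 0.05 + 0.04 = 0.64
D = 1 − ½ × 0.64 = 1 − 0.320 = 0.6800
D = 0.6800 > 0.4 → Yes.

Yes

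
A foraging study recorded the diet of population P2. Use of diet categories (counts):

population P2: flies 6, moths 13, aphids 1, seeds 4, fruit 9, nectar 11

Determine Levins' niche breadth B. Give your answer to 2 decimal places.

Proportions for population P2 (n=44): 6/44=0.1364, 13/44=0.2955, 1/44=0.0227, 4/44=0.0909, 9/44=0.2045, 11/44=0.2500
Σpᵢ² = 0.1364² + 0.2955² + 0.0227² + 0.0909² + 0.2045² + 0.2500² = 0.018605 + 0.087320 + 0.000515 + 0.008263 + 0.041820 + 0.062500 = 0.219023
B = 1 / 0.219023 = 4.5657

4.57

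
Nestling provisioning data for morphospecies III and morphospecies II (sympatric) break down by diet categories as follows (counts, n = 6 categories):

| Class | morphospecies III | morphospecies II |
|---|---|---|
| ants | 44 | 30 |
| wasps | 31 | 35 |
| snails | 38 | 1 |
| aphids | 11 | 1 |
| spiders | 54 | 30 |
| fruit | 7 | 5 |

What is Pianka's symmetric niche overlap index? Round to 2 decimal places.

0.86

Proportions for morphospecies III (n=185): 44/185=0.2378, 31/185=0.1676, 38/185=0.2054, 11/185=0.0595, 54/185=0.2919, 7/185=0.0378
Proportions for morphospecies II (n=102): 30/102=0.2941, 35/102=0.3431, 1/102=0.0098, 1/102=0.0098, 30/102=0.2941, 5/102=0.0490
Σ p₁ᵢp₂ᵢ = 0.069937 + 0.057504 + 0.002013 + 0.000583 + 0.085848 + 0.001852 = 0.217737
Σp_1ᵢ² = 0.2378² + 0.1676² + 0.2054² + 0.0595² + 0.2919² + 0.0378² = 0.056549 + 0.028090 + 0.042189 + 0.003540 + 0.085206 + 0.001429 = 0.217003
Σp_2ᵢ² = 0.2941² + 0.3431² + 0.0098² + 0.0098² + 0.2941² + 0.0490² = 0.086495 + 0.117718 + 0.000096 + 0.000096 + 0.086495 + 0.002401 = 0.293301
O = 0.217737 / √(0.217003 × 0.293301) = 0.217737 / 0.2522840 = 0.8631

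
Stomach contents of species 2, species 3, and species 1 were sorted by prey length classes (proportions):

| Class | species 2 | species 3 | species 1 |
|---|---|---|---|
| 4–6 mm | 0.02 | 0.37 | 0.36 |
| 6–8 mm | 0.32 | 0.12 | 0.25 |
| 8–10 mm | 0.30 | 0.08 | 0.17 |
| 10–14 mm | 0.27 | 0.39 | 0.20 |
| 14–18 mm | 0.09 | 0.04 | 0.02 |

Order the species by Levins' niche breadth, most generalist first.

species 1 > species 2 > species 3

Σp_2ᵢ² = 0.02² + 0.32² + 0.30² + 0.27² + 0.09² = 0.0004 + 0.1024 + 0.0900 + 0.0729 + 0.0081 = 0.2738
B_2 = 1 / 0.2738 = 3.6523
Σp_3ᵢ² = 0.37² + 0.12² + 0.08² + 0.39² + 0.04² = 0.1369 + 0.0144 + 0.0064 + 0.1521 + 0.0016 = 0.3114
B_3 = 1 / 0.3114 = 3.2113
Σp_1ᵢ² = 0.36² + 0.25² + 0.17² + 0.20² + 0.02² = 0.1296 + 0.0625 + 0.0289 + 0.0400 + 0.0004 = 0.2614
B_1 = 1 / 0.2614 = 3.8256
Ranking by B (broadest → narrowest): species 1 (3.83) > species 2 (3.65) > species 3 (3.21)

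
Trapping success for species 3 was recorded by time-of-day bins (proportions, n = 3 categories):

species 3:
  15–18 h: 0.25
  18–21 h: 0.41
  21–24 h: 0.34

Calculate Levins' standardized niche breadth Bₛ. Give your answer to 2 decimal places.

Σpᵢ² = 0.25² + 0.41² + 0.34² = 0.0625 + 0.1681 + 0.1156 = 0.3462
B = 1 / 0.3462 = 2.8885
Bₛ = (B − 1)/(n − 1) = (2.8885 − 1)/(3 − 1) = 1.8885/2 = 0.9443

0.94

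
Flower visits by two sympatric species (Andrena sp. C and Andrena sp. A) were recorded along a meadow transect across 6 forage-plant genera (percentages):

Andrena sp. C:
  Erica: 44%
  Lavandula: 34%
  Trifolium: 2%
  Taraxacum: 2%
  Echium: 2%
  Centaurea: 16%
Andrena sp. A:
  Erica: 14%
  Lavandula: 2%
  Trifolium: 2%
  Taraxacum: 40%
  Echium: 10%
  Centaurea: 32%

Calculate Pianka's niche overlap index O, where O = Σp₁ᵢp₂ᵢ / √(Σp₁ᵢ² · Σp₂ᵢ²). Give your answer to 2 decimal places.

Convert percentages to proportions (divide by 100).
Σ p₁ᵢp₂ᵢ = 0.0616 + 0.0068 + 0.0004 + 0.0080 + 0.0020 + 0.0512 = 0.1300
Σp_1ᵢ² = 0.44² + 0.34² + 0.02² + 0.02² + 0.02² + 0.16² = 0.1936 + 0.1156 + 0.0004 + 0.0004 + 0.0004 + 0.0256 = 0.3360
Σp_2ᵢ² = 0.14² + 0.02² + 0.02² + 0.40² + 0.10² + 0.32² = 0.0196 + 0.0004 + 0.0004 + 0.1600 + 0.0100 + 0.1024 = 0.2928
O = 0.1300 / √(0.3360 × 0.2928) = 0.1300 / 0.31366 = 0.4145

0.41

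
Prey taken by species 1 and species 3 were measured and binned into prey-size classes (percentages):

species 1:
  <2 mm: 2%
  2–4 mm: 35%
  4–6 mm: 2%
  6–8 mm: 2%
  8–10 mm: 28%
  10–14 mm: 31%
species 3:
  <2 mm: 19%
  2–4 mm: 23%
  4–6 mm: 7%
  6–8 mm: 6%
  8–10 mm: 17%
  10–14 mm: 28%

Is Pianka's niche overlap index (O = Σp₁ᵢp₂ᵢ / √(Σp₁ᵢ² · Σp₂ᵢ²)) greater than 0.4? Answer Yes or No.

Convert percentages to proportions (divide by 100).
Σ p₁ᵢp₂ᵢ = 0.0038 + 0.0805 + 0.0014 + 0.0012 + 0.0476 + 0.0868 = 0.2213
Σp_1ᵢ² = 0.02² + 0.35² + 0.02² + 0.02² + 0.28² + 0.31² = 0.0004 + 0.1225 + 0.0004 + 0.0004 + 0.0784 + 0.0961 = 0.2982
Σp_2ᵢ² = 0.19² + 0.23² + 0.07² + 0.06² + 0.17² + 0.28² = 0.0361 + 0.0529 + 0.0049 + 0.0036 + 0.0289 + 0.0784 = 0.2048
O = 0.2213 / √(0.2982 × 0.2048) = 0.2213 / 0.24713 = 0.8955
O = 0.8955 > 0.4 → Yes.

Yes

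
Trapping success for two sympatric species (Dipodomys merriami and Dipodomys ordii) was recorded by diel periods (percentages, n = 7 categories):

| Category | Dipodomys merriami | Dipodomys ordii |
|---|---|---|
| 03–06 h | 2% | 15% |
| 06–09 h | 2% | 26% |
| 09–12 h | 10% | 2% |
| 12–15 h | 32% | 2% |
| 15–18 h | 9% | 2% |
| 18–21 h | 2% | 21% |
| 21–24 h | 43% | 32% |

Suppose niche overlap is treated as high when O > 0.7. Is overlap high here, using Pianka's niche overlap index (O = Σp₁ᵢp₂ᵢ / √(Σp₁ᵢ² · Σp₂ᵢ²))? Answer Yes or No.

No

Convert percentages to proportions (divide by 100).
Σ p₁ᵢp₂ᵢ = 0.0030 + 0.0052 + 0.0020 + 0.0064 + 0.0018 + 0.0042 + 0.1376 = 0.1602
Σp_1ᵢ² = 0.02² + 0.02² + 0.10² + 0.32² + 0.09² + 0.02² + 0.43² = 0.0004 + 0.0004 + 0.0100 + 0.1024 + 0.0081 + 0.0004 + 0.1849 = 0.3066
Σp_2ᵢ² = 0.15² + 0.26² + 0.02² + 0.02² + 0.02² + 0.21² + 0.32² = 0.0225 + 0.0676 + 0.0004 + 0.0004 + 0.0004 + 0.0441 + 0.1024 = 0.2378
O = 0.1602 / √(0.3066 × 0.2378) = 0.1602 / 0.27002 = 0.5933
O = 0.5933 < 0.7 → No.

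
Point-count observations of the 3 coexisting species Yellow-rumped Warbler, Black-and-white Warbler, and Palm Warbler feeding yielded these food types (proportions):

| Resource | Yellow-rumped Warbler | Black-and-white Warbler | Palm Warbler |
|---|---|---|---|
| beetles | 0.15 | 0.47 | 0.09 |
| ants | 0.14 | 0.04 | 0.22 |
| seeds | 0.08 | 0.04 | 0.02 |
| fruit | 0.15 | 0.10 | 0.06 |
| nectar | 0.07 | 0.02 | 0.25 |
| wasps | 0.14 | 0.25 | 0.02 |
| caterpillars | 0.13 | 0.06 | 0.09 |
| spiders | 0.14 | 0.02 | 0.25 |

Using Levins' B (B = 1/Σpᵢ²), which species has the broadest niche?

Yellow-rumped Warbler

Σp_Yellᵢ² = 0.15² + 0.14² + 0.08² + 0.15² + 0.07² + 0.14² + 0.13² + 0.14² = 0.0225 + 0.0196 + 0.0064 + 0.0225 + 0.0049 + 0.0196 + 0.0169 + 0.0196 = 0.1320
B_Yell = 1 / 0.1320 = 7.5758
Σp_Blacᵢ² = 0.47² + 0.04² + 0.04² + 0.10² + 0.02² + 0.25² + 0.06² + 0.02² = 0.2209 + 0.0016 + 0.0016 + 0.0100 + 0.0004 + 0.0625 + 0.0036 + 0.0004 = 0.3010
B_Blac = 1 / 0.3010 = 3.3223
Σp_Palmᵢ² = 0.09² + 0.22² + 0.02² + 0.06² + 0.25² + 0.02² + 0.09² + 0.25² = 0.0081 + 0.0484 + 0.0004 + 0.0036 + 0.0625 + 0.0004 + 0.0081 + 0.0625 = 0.1940
B_Palm = 1 / 0.1940 = 5.1546
Highest B → broadest niche (most generalist): Yellow-rumped Warbler (B = 7.58).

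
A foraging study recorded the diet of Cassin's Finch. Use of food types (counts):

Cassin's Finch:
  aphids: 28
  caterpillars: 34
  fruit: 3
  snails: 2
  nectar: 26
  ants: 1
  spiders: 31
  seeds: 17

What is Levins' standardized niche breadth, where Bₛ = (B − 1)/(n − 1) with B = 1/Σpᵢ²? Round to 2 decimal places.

Proportions for Cassin's Finch (n=142): 28/142=0.1972, 34/142=0.2394, 3/142=0.0211, 2/142=0.0141, 26/142=0.1831, 1/142=0.0070, 31/142=0.2183, 17/142=0.1197
Σpᵢ² = 0.1972² + 0.2394² + 0.0211² + 0.0141² + 0.1831² + 0.0070² + 0.2183² + 0.1197² = 0.038888 + 0.057312 + 0.000445 + 0.000199 + 0.033526 + 0.000049 + 0.047655 + 0.014328 = 0.192402
B = 1 / 0.192402 = 5.1975
Bₛ = (B − 1)/(n − 1) = (5.1975 − 1)/(8 − 1) = 4.1975/7 = 0.5996

0.60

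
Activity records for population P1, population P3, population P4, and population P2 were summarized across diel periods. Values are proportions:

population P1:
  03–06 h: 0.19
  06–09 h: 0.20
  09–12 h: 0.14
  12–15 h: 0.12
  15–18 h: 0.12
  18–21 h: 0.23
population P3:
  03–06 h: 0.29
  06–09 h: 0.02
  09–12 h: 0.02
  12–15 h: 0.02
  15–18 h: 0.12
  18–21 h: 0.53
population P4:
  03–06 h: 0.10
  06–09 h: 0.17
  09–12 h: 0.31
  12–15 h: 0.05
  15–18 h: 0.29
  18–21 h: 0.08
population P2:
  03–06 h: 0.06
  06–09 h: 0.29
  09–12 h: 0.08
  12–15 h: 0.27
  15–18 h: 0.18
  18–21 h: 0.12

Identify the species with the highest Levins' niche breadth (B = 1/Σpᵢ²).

population P1

Σp_P1ᵢ² = 0.19² + 0.20² + 0.14² + 0.12² + 0.12² + 0.23² = 0.0361 + 0.0400 + 0.0196 + 0.0144 + 0.0144 + 0.0529 = 0.1774
B_P1 = 1 / 0.1774 = 5.6370
Σp_P3ᵢ² = 0.29² + 0.02² + 0.02² + 0.02² + 0.12² + 0.53² = 0.0841 + 0.0004 + 0.0004 + 0.0004 + 0.0144 + 0.2809 = 0.3806
B_P3 = 1 / 0.3806 = 2.6274
Σp_P4ᵢ² = 0.10² + 0.17² + 0.31² + 0.05² + 0.29² + 0.08² = 0.0100 + 0.0289 + 0.0961 + 0.0025 + 0.0841 + 0.0064 = 0.2280
B_P4 = 1 / 0.2280 = 4.3860
Σp_P2ᵢ² = 0.06² + 0.29² + 0.08² + 0.27² + 0.18² + 0.12² = 0.0036 + 0.0841 + 0.0064 + 0.0729 + 0.0324 + 0.0144 = 0.2138
B_P2 = 1 / 0.2138 = 4.6773
Highest B → broadest niche (most generalist): population P1 (B = 5.64).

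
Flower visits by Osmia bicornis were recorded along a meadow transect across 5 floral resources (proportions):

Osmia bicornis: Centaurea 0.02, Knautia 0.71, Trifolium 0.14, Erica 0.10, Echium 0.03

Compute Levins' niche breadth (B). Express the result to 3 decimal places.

1.869

Σpᵢ² = 0.02² + 0.71² + 0.14² + 0.10² + 0.03² = 0.0004 + 0.5041 + 0.0196 + 0.0100 + 0.0009 = 0.5350
B = 1 / 0.5350 = 1.86916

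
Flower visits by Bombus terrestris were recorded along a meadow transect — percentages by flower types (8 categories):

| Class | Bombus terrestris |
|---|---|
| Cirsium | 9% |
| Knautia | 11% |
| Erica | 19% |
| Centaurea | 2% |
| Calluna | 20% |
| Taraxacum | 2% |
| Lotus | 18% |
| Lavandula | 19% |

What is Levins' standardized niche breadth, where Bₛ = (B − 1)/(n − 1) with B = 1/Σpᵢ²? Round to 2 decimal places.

Convert percentages to proportions (divide by 100).
Σpᵢ² = 0.09² + 0.11² + 0.19² + 0.02² + 0.20² + 0.02² + 0.18² + 0.19² = 0.0081 + 0.0121 + 0.0361 + 0.0004 + 0.0400 + 0.0004 + 0.0324 + 0.0361 = 0.1656
B = 1 / 0.1656 = 6.0386
Bₛ = (B − 1)/(n − 1) = (6.0386 − 1)/(8 − 1) = 5.0386/7 = 0.7198

0.72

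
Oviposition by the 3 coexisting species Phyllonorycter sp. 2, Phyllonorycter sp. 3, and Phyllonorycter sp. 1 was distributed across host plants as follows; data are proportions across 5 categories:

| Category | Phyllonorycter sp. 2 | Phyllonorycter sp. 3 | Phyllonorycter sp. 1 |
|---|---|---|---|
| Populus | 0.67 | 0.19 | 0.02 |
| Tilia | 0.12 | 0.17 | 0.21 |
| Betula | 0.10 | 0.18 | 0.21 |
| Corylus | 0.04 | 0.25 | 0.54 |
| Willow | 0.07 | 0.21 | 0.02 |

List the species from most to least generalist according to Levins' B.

Phyllonorycter sp. 3 > Phyllonorycter sp. 1 > Phyllonorycter sp. 2

Σp_2ᵢ² = 0.67² + 0.12² + 0.10² + 0.04² + 0.07² = 0.4489 + 0.0144 + 0.0100 + 0.0016 + 0.0049 = 0.4798
B_2 = 1 / 0.4798 = 2.0842
Σp_3ᵢ² = 0.19² + 0.17² + 0.18² + 0.25² + 0.21² = 0.0361 + 0.0289 + 0.0324 + 0.0625 + 0.0441 = 0.2040
B_3 = 1 / 0.2040 = 4.9020
Σp_1ᵢ² = 0.02² + 0.21² + 0.21² + 0.54² + 0.02² = 0.0004 + 0.0441 + 0.0441 + 0.2916 + 0.0004 = 0.3806
B_1 = 1 / 0.3806 = 2.6274
Ranking by B (broadest → narrowest): Phyllonorycter sp. 3 (4.90) > Phyllonorycter sp. 1 (2.63) > Phyllonorycter sp. 2 (2.08)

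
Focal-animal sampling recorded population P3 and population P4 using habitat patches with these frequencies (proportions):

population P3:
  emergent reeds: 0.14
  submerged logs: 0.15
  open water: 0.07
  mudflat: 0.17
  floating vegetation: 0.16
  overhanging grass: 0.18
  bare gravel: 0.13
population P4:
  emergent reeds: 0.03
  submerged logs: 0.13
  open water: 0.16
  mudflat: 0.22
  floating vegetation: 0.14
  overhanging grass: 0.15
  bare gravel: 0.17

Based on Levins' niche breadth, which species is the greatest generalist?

population P3

Σp_P3ᵢ² = 0.14² + 0.15² + 0.07² + 0.17² + 0.16² + 0.18² + 0.13² = 0.0196 + 0.0225 + 0.0049 + 0.0289 + 0.0256 + 0.0324 + 0.0169 = 0.1508
B_P3 = 1 / 0.1508 = 6.6313
Σp_P4ᵢ² = 0.03² + 0.13² + 0.16² + 0.22² + 0.14² + 0.15² + 0.17² = 0.0009 + 0.0169 + 0.0256 + 0.0484 + 0.0196 + 0.0225 + 0.0289 = 0.1628
B_P4 = 1 / 0.1628 = 6.1425
Highest B → broadest niche (most generalist): population P3 (B = 6.63).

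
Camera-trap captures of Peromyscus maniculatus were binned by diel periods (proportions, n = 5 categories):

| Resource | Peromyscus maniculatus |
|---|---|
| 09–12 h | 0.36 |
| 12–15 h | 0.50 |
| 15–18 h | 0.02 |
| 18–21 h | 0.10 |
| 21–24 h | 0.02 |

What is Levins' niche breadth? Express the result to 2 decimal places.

2.56

Σpᵢ² = 0.36² + 0.50² + 0.02² + 0.10² + 0.02² = 0.1296 + 0.2500 + 0.0004 + 0.0100 + 0.0004 = 0.3904
B = 1 / 0.3904 = 2.5615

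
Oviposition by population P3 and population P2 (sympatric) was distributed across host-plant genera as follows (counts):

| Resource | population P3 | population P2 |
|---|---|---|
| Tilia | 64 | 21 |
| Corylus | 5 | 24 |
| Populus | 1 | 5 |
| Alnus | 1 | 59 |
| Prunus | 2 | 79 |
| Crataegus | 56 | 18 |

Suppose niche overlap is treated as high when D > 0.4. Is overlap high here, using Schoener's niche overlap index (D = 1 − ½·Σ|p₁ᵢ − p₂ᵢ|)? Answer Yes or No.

Proportions for population P3 (n=129): 64/129=0.4961, 5/129=0.0388, 1/129=0.0078, 1/129=0.0078, 2/129=0.0155, 56/129=0.4341
Proportions for population P2 (n=206): 21/206=0.1019, 24/206=0.1165, 5/206=0.0243, 59/206=0.2864, 79/206=0.3835, 18/206=0.0874
Σ|p₁ᵢ − p₂ᵢ| = 0.3942 + 0.0777 + 0.0165 + 0.2786 + 0.3680 + 0.3467 = 1.4817
D = 1 − ½ × 1.4817 = 1 − 0.74085 = 0.25915
D = 0.25915 < 0.4 → No.

No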